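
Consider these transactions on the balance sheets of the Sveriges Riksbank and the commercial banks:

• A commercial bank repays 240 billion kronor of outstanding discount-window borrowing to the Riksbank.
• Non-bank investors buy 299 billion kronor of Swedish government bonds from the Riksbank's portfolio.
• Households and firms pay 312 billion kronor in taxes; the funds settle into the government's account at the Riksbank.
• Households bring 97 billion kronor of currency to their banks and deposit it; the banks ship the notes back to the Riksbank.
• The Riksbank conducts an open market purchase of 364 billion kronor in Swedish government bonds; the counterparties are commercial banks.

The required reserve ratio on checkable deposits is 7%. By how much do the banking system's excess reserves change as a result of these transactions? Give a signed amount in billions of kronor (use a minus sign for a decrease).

-354.02 billion

Discount-window repayment 240 billion kronor: reserves −240B, deposits 0.
Asset sale (to non-banks) 299 billion kronor: reserves −299B, deposits −299B.
Government account inflow 312 billion kronor: reserves −312B, deposits −312B.
Currency deposit 97 billion kronor: reserves +97B, deposits +97B.
OMO purchase (from banks) 364 billion kronor: reserves +364B, deposits 0.
Totals: Δreserves = −390B, Δdeposits = −514B.
Δrequired reserves = 7% × −514B = −35.98B.
Δexcess reserves = Δreserves − Δrequired = −390B − (−35.98B) = -354.02 billion.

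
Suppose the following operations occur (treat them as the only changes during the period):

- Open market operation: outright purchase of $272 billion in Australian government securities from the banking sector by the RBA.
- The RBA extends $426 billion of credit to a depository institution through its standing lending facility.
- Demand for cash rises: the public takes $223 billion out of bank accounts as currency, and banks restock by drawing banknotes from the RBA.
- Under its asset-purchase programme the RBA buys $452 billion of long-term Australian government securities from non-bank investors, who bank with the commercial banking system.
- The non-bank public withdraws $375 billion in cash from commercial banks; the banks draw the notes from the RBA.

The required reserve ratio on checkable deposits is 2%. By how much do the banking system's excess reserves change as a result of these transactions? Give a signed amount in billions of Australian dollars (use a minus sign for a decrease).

+$554.92 billion

OMO purchase (from banks) $272 billion: reserves +$272B, deposits 0.
Discount-window loan $426 billion: reserves +$426B, deposits 0.
Currency withdrawal $223 billion: reserves −$223B, deposits −$223B.
Asset purchase (from non-banks) $452 billion: reserves +$452B, deposits +$452B.
Currency withdrawal $375 billion: reserves −$375B, deposits −$375B.
Totals: Δreserves = +$552B, Δdeposits = −$146B.
Δrequired reserves = 2% × −$146B = −$2.92B.
Δexcess reserves = Δreserves − Δrequired = +$552B − (−$2.92B) = +$554.92 billion.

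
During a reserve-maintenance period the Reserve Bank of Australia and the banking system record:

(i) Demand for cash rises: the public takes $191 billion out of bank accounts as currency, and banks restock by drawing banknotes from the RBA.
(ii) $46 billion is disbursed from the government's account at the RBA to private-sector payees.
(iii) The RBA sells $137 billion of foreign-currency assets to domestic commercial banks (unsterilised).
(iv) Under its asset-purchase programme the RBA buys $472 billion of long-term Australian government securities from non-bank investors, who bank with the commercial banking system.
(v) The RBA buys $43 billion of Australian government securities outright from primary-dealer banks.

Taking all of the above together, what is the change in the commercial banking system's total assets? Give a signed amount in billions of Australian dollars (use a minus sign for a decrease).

+$327 billion

RBA balance sheet:
  Assets:      Securities +$515B, Foreign assets −$137B
  Liabilities: Bank reserves +$233B, Currency in circulation +$191B, Government deposits −$46B
Commercial banking system:
  Assets:      Reserves at CB +$233B, Securities −$43B, Foreign assets +$137B
  Liabilities: Checkable deposits +$327B
Change in total bank assets = +$327 billion.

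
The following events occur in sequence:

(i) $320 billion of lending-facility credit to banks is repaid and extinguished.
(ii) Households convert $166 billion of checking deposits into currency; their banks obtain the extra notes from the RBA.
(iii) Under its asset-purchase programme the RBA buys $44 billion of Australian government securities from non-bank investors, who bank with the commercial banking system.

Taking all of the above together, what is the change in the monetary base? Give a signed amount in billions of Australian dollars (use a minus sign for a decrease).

-$276 billion

RBA balance sheet:
  Assets:      Securities +$44B, Loans to banks −$320B
  Liabilities: Bank reserves −$442B, Currency in circulation +$166B
Commercial banking system:
  Assets:      Reserves at CB −$442B
  Liabilities: Checkable deposits −$122B, Borrowings from CB −$320B
Monetary base = currency + reserves: +$166B + (−$442B) = -$276 billion.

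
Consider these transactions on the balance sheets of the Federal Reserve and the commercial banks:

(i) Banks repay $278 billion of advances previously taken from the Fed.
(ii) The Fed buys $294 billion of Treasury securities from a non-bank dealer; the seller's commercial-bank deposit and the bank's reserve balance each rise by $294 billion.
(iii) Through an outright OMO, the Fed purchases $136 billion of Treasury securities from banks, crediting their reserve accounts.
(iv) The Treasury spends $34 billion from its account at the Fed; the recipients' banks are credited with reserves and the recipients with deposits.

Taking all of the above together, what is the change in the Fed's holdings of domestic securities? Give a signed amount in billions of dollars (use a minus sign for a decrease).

+$430 billion

Discount-window repayment $278 billion: the Fed's securities portfolio is untouched → 0.
Asset purchase (from non-banks) $294 billion: securities added to the Fed's portfolio → +$294B.
OMO purchase (from banks) $136 billion: securities added to the Fed's portfolio → +$136B.
Government spending $34 billion: the Fed's securities portfolio is untouched → 0.
Net: 0 + 294 + 136 + 0 = +$430 billion.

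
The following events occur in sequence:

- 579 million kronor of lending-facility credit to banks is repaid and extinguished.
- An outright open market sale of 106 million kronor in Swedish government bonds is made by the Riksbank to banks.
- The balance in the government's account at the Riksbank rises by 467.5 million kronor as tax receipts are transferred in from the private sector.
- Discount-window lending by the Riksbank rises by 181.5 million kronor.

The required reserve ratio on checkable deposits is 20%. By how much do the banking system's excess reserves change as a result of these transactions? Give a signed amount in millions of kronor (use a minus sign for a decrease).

-877.5 million

Discount-window repayment 579 million kronor: reserves −579M, deposits 0.
OMO sale (to banks) 106 million kronor: reserves −106M, deposits 0.
Government account inflow 467.5 million kronor: reserves −467.5M, deposits −467.5M.
Discount-window loan 181.5 million kronor: reserves +181.5M, deposits 0.
Totals: Δreserves = −971M, Δdeposits = −467.5M.
Δrequired reserves = 20% × −467.5M = −93.5M.
Δexcess reserves = Δreserves − Δrequired = −971M − (−93.5M) = -877.5 million.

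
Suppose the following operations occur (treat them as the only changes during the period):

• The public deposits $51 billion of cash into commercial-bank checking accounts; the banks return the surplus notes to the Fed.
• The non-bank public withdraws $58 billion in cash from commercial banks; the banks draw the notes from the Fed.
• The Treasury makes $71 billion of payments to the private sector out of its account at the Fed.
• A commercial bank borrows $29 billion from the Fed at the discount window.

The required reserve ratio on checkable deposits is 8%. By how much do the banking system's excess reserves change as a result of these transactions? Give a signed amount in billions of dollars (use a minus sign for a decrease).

+$87.88 billion

Currency deposit $51 billion: reserves +$51B, deposits +$51B.
Currency withdrawal $58 billion: reserves −$58B, deposits −$58B.
Government spending $71 billion: reserves +$71B, deposits +$71B.
Discount-window loan $29 billion: reserves +$29B, deposits 0.
Totals: Δreserves = +$93B, Δdeposits = +$64B.
Δrequired reserves = 8% × +$64B = +$5.12B.
Δexcess reserves = Δreserves − Δrequired = +$93B − (+$5.12B) = +$87.88 billion.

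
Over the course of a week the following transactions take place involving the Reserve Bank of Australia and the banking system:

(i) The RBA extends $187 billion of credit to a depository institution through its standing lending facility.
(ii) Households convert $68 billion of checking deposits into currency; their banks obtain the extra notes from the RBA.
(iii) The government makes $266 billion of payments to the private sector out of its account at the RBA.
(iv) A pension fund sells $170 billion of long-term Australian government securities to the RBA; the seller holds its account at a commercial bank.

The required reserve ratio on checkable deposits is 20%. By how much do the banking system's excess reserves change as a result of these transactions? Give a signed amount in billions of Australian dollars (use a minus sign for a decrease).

Discount-window loan $187 billion: reserves +$187B, deposits 0.
Currency withdrawal $68 billion: reserves −$68B, deposits −$68B.
Government spending $266 billion: reserves +$266B, deposits +$266B.
Asset purchase (from non-banks) $170 billion: reserves +$170B, deposits +$170B.
Totals: Δreserves = +$555B, Δdeposits = +$368B.
Δrequired reserves = 20% × +$368B = +$73.6B.
Δexcess reserves = Δreserves − Δrequired = +$555B − (+$73.6B) = +$481.4 billion.

+$481.4 billion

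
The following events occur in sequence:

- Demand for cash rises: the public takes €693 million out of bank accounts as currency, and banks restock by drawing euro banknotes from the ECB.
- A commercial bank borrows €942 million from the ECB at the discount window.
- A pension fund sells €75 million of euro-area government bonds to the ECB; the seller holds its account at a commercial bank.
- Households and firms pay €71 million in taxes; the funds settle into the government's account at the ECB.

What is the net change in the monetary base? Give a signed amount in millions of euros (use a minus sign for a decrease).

+€946 million

ECB balance sheet:
  Assets:      Securities +€75M, Loans to banks +€942M
  Liabilities: Bank reserves +€253M, Currency in circulation +€693M, Government deposits +€71M
Commercial banking system:
  Assets:      Reserves at CB +€253M
  Liabilities: Checkable deposits −€689M, Borrowings from CB +€942M
Monetary base = currency + reserves: +€693M + (+€253M) = +€946 million.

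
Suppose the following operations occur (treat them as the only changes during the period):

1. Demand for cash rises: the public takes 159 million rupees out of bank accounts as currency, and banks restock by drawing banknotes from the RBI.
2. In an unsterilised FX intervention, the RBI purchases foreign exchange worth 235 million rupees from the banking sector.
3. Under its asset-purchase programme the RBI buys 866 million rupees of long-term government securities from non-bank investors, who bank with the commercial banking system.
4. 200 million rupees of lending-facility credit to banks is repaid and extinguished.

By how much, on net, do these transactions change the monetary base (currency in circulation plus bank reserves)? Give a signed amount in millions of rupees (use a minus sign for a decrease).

+901 million

Currency withdrawal 159 million rupees: just a shift between currency and reserves — both are base money → 0.
FX purchase 235 million rupees: RBI balance sheet expands → +235M.
Asset purchase (from non-banks) 866 million rupees: RBI balance sheet expands → +866M.
Discount-window repayment 200 million rupees: RBI balance sheet contracts → −200M.
Net: 0 + 235 + 866 − 200 = +901 million.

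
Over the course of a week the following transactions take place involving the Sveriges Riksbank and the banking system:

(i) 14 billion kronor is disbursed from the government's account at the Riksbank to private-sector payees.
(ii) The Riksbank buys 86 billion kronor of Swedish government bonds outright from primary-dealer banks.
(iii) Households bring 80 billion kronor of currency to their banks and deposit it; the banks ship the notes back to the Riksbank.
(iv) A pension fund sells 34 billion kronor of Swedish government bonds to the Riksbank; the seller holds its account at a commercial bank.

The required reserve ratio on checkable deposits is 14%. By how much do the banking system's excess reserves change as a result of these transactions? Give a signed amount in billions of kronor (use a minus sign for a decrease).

+196.08 billion

Government spending 14 billion kronor: reserves +14B, deposits +14B.
OMO purchase (from banks) 86 billion kronor: reserves +86B, deposits 0.
Currency deposit 80 billion kronor: reserves +80B, deposits +80B.
Asset purchase (from non-banks) 34 billion kronor: reserves +34B, deposits +34B.
Totals: Δreserves = +214B, Δdeposits = +128B.
Δrequired reserves = 14% × +128B = +17.92B.
Δexcess reserves = Δreserves − Δrequired = +214B − (+17.92B) = +196.08 billion.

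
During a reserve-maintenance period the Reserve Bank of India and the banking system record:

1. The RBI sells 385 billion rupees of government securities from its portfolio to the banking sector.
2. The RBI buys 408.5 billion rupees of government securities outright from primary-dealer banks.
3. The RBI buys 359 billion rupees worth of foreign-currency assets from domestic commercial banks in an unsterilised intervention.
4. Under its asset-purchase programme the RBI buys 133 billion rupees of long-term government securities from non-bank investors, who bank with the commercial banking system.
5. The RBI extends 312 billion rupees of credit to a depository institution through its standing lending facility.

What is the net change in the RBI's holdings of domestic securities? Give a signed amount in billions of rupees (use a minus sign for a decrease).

+156.5 billion

OMO sale (to banks) 385 billion rupees: securities removed from the RBI's portfolio → −385B.
OMO purchase (from banks) 408.5 billion rupees: securities added to the RBI's portfolio → +408.5B.
FX purchase 359 billion rupees: the RBI's securities portfolio is untouched → 0.
Asset purchase (from non-banks) 133 billion rupees: securities added to the RBI's portfolio → +133B.
Discount-window loan 312 billion rupees: the RBI's securities portfolio is untouched → 0.
Net: −385 + 408.5 + 0 + 133 + 0 = +156.5 billion.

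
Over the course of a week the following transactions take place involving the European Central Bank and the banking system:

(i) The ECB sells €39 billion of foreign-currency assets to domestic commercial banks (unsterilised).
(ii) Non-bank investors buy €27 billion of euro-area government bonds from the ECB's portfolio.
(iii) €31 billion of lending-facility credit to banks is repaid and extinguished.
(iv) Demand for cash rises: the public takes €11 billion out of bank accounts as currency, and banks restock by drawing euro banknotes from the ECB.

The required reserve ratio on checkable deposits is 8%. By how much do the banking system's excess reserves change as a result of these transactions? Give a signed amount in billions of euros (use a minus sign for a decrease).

-€104.96 billion

FX sale €39 billion: reserves −€39B, deposits 0.
Asset sale (to non-banks) €27 billion: reserves −€27B, deposits −€27B.
Discount-window repayment €31 billion: reserves −€31B, deposits 0.
Currency withdrawal €11 billion: reserves −€11B, deposits −€11B.
Totals: Δreserves = −€108B, Δdeposits = −€38B.
Δrequired reserves = 8% × −€38B = −€3.04B.
Δexcess reserves = Δreserves − Δrequired = −€108B − (−€3.04B) = -€104.96 billion.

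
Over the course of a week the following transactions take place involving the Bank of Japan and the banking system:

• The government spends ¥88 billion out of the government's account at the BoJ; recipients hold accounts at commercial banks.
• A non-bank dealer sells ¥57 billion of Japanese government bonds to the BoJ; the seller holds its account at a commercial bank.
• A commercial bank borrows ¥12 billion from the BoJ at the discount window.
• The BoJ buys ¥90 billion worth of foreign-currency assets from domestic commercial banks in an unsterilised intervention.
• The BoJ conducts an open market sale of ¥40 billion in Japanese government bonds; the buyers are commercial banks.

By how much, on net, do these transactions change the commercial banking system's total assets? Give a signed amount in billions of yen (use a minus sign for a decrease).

BoJ balance sheet:
  Assets:      Securities +¥17B, Loans to banks +¥12B, Foreign assets +¥90B
  Liabilities: Bank reserves +¥207B, Government deposits −¥88B
Commercial banking system:
  Assets:      Reserves at CB +¥207B, Securities +¥40B, Foreign assets −¥90B
  Liabilities: Checkable deposits +¥145B, Borrowings from CB +¥12B
Change in total bank assets = +¥157 billion.

+¥157 billion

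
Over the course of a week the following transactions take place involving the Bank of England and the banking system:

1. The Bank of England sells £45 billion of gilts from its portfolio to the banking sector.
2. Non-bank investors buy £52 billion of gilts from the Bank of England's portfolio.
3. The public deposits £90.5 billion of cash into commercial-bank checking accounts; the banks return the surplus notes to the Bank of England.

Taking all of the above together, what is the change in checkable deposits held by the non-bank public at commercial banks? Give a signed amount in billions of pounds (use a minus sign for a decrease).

+£38.5 billion

Bank of England balance sheet:
  Assets:      Securities −£97B
  Liabilities: Bank reserves −£6.5B, Currency in circulation −£90.5B
Commercial banking system:
  Assets:      Reserves at CB −£6.5B, Securities +£45B
  Liabilities: Checkable deposits +£38.5B
So the change in checkable deposits held by the non-bank public at commercial banks is +£38.5 billion.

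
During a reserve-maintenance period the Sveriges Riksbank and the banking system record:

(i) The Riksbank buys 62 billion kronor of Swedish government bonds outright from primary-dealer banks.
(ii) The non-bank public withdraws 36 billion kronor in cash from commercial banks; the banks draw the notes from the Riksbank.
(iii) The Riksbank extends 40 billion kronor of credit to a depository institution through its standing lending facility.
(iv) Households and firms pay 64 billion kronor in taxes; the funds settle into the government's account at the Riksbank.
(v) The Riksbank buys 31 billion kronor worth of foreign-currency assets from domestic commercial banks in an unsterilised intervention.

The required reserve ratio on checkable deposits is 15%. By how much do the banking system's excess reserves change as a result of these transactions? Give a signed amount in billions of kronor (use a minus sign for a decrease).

OMO purchase (from banks) 62 billion kronor: reserves +62B, deposits 0.
Currency withdrawal 36 billion kronor: reserves −36B, deposits −36B.
Discount-window loan 40 billion kronor: reserves +40B, deposits 0.
Government account inflow 64 billion kronor: reserves −64B, deposits −64B.
FX purchase 31 billion kronor: reserves +31B, deposits 0.
Totals: Δreserves = +33B, Δdeposits = −100B.
Δrequired reserves = 15% × −100B = −15B.
Δexcess reserves = Δreserves − Δrequired = +33B − (−15B) = +48 billion.

+48 billion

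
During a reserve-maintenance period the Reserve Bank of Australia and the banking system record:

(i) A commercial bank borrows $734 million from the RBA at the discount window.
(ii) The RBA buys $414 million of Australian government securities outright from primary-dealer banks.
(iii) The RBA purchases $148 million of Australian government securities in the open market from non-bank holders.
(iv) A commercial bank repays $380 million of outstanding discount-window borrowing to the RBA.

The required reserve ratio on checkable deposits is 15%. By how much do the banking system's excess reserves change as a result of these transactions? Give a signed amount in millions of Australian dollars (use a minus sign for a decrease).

+$893.8 million

Discount-window loan $734 million: reserves +$734M, deposits 0.
OMO purchase (from banks) $414 million: reserves +$414M, deposits 0.
Asset purchase (from non-banks) $148 million: reserves +$148M, deposits +$148M.
Discount-window repayment $380 million: reserves −$380M, deposits 0.
Totals: Δreserves = +$916M, Δdeposits = +$148M.
Δrequired reserves = 15% × +$148M = +$22.2M.
Δexcess reserves = Δreserves − Δrequired = +$916M − (+$22.2M) = +$893.8 million.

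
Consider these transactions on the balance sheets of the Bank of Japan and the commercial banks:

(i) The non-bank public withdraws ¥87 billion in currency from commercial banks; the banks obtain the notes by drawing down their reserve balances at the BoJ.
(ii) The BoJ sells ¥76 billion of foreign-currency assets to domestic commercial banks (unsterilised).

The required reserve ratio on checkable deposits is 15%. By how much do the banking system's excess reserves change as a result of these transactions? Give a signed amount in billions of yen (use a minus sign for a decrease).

-¥149.95 billion

Currency withdrawal ¥87 billion: reserves −¥87B, deposits −¥87B.
FX sale ¥76 billion: reserves −¥76B, deposits 0.
Totals: Δreserves = −¥163B, Δdeposits = −¥87B.
Δrequired reserves = 15% × −¥87B = −¥13.05B.
Δexcess reserves = Δreserves − Δrequired = −¥163B − (−¥13.05B) = -¥149.95 billion.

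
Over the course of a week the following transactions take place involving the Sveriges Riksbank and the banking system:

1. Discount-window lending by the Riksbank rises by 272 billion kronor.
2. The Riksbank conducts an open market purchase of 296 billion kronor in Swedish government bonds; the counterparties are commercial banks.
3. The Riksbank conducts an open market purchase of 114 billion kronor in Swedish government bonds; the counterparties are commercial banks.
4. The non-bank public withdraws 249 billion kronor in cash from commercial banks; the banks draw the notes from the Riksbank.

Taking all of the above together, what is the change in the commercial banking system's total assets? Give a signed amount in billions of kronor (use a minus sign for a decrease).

Riksbank balance sheet:
  Assets:      Securities +410B, Loans to banks +272B
  Liabilities: Bank reserves +433B, Currency in circulation +249B
Commercial banking system:
  Assets:      Reserves at CB +433B, Securities −410B
  Liabilities: Checkable deposits −249B, Borrowings from CB +272B
Change in total bank assets = +23 billion.

+23 billion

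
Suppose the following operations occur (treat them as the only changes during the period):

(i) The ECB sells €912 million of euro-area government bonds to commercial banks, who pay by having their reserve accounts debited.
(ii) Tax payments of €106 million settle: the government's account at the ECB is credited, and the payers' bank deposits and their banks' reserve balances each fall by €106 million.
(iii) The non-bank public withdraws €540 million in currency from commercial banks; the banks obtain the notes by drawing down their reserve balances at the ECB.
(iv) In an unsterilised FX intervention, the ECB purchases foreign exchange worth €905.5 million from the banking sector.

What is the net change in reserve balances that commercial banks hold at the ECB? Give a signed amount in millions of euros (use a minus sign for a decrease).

-€652.5 million

OMO sale (to banks) €912 million: the buying banks pay out of their reserve balances → −€912M.
Government account inflow €106 million: funds move from bank reserves into the government account → −€106M.
Currency withdrawal €540 million: banks swap reserves for currency → −€540M.
FX purchase €905.5 million: the ECB pays by crediting reserve accounts → +€905.5M.
Net: −912 − 106 − 540 + 905.5 = -€652.5 million.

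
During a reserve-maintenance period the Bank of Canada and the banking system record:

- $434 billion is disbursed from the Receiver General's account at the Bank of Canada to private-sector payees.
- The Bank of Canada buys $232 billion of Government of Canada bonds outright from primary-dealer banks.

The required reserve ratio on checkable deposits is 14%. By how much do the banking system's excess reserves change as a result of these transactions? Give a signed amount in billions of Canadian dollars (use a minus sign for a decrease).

Government spending $434 billion: reserves +$434B, deposits +$434B.
OMO purchase (from banks) $232 billion: reserves +$232B, deposits 0.
Totals: Δreserves = +$666B, Δdeposits = +$434B.
Δrequired reserves = 14% × +$434B = +$60.76B.
Δexcess reserves = Δreserves − Δrequired = +$666B − (+$60.76B) = +$605.24 billion.

+$605.24 billion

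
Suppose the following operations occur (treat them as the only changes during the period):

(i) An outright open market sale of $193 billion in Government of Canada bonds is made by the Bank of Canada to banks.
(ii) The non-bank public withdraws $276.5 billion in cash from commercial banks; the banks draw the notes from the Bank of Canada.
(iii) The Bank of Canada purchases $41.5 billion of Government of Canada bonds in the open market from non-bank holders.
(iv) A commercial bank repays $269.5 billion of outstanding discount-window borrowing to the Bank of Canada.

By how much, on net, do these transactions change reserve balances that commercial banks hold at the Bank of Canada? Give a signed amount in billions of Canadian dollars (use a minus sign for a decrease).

-$697.5 billion

Bank of Canada balance sheet:
  Assets:      Securities −$151.5B, Loans to banks −$269.5B
  Liabilities: Bank reserves −$697.5B, Currency in circulation +$276.5B
Commercial banking system:
  Assets:      Reserves at CB −$697.5B, Securities +$193B
  Liabilities: Checkable deposits −$235B, Borrowings from CB −$269.5B
So the change in reserve balances that commercial banks hold at the Bank of Canada is -$697.5 billion.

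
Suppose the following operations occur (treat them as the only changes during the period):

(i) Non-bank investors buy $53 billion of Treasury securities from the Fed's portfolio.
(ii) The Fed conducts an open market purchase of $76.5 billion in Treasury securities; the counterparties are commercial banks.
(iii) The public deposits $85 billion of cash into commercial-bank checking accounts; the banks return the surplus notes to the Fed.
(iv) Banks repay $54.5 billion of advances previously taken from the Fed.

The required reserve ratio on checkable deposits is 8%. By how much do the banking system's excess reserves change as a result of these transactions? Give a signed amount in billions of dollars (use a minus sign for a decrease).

Asset sale (to non-banks) $53 billion: reserves −$53B, deposits −$53B.
OMO purchase (from banks) $76.5 billion: reserves +$76.5B, deposits 0.
Currency deposit $85 billion: reserves +$85B, deposits +$85B.
Discount-window repayment $54.5 billion: reserves −$54.5B, deposits 0.
Totals: Δreserves = +$54B, Δdeposits = +$32B.
Δrequired reserves = 8% × +$32B = +$2.56B.
Δexcess reserves = Δreserves − Δrequired = +$54B − (+$2.56B) = +$51.44 billion.

+$51.44 billion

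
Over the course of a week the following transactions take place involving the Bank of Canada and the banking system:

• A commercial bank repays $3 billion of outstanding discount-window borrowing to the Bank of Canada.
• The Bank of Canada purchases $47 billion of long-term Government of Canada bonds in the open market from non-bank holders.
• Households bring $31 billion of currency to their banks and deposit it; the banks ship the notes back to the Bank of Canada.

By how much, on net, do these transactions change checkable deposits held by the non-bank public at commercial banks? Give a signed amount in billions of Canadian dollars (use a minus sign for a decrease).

Discount-window repayment $3 billion: the counterparty is a bank, so public deposits are unchanged → 0.
Asset purchase (from non-banks) $47 billion: non-bank counterparties' bank balances rise → +$47B.
Currency deposit $31 billion: non-bank counterparties' bank balances rise → +$31B.
Net: 0 + 47 + 31 = +$78 billion.

+$78 billion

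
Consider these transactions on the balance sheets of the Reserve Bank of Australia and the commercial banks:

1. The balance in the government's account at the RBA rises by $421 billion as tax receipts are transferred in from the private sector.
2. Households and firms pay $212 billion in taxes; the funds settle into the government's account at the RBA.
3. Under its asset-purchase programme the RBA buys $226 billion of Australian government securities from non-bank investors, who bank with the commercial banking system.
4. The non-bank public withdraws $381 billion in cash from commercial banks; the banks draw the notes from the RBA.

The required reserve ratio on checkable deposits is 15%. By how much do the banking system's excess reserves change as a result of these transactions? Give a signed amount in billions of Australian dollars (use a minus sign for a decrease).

-$669.8 billion

Government account inflow $421 billion: reserves −$421B, deposits −$421B.
Government account inflow $212 billion: reserves −$212B, deposits −$212B.
Asset purchase (from non-banks) $226 billion: reserves +$226B, deposits +$226B.
Currency withdrawal $381 billion: reserves −$381B, deposits −$381B.
Totals: Δreserves = −$788B, Δdeposits = −$788B.
Δrequired reserves = 15% × −$788B = −$118.2B.
Δexcess reserves = Δreserves − Δrequired = −$788B − (−$118.2B) = -$669.8 billion.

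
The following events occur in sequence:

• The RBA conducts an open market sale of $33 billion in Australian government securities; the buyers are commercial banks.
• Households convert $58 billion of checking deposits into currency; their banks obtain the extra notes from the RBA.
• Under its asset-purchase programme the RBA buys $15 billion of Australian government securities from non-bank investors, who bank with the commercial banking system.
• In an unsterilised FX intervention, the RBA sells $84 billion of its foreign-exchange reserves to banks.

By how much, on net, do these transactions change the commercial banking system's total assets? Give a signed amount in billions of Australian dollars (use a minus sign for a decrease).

RBA balance sheet:
  Assets:      Securities −$18B, Foreign assets −$84B
  Liabilities: Bank reserves −$160B, Currency in circulation +$58B
Commercial banking system:
  Assets:      Reserves at CB −$160B, Securities +$33B, Foreign assets +$84B
  Liabilities: Checkable deposits −$43B
Change in total bank assets = -$43 billion.

-$43 billion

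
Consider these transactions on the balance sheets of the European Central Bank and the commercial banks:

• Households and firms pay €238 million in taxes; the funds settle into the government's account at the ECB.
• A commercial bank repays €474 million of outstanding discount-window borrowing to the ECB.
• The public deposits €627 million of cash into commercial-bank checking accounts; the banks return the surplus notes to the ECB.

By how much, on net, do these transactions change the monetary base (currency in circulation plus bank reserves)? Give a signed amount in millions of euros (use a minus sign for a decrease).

-€712 million

Government account inflow €238 million: reserves shift to a non-base liability → −€238M.
Discount-window repayment €474 million: ECB balance sheet contracts → −€474M.
Currency deposit €627 million: just a shift between currency and reserves — both are base money → 0.
Net: −238 − 474 + 0 = -€712 million.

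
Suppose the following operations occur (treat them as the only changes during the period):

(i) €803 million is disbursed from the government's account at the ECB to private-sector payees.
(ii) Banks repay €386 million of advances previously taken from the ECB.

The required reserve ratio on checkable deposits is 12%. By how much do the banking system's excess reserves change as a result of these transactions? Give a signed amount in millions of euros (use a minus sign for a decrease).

+€320.64 million

Government spending €803 million: reserves +€803M, deposits +€803M.
Discount-window repayment €386 million: reserves −€386M, deposits 0.
Totals: Δreserves = +€417M, Δdeposits = +€803M.
Δrequired reserves = 12% × +€803M = +€96.36M.
Δexcess reserves = Δreserves − Δrequired = +€417M − (+€96.36M) = +€320.64 million.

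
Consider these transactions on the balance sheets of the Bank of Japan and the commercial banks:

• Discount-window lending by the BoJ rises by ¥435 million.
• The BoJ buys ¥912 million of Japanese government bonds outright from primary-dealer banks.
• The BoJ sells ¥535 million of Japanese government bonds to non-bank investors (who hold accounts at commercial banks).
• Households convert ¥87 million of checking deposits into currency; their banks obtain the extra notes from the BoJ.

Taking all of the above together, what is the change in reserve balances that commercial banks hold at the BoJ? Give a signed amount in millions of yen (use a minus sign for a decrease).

Discount-window loan ¥435 million: the loan is credited to the bank's reserve account → +¥435M.
OMO purchase (from banks) ¥912 million: the BoJ pays by crediting reserve accounts → +¥912M.
Asset sale (to non-banks) ¥535 million: the non-bank buyers' banks settle from reserves → −¥535M.
Currency withdrawal ¥87 million: banks swap reserves for currency → −¥87M.
Net: 435 + 912 − 535 − 87 = +¥725 million.

+¥725 million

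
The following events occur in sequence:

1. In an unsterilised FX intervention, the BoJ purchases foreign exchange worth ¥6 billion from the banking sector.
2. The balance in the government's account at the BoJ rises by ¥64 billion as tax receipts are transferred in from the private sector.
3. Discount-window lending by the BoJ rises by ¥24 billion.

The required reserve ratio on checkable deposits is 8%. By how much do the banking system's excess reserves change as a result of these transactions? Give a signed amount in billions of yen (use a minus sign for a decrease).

FX purchase ¥6 billion: reserves +¥6B, deposits 0.
Government account inflow ¥64 billion: reserves −¥64B, deposits −¥64B.
Discount-window loan ¥24 billion: reserves +¥24B, deposits 0.
Totals: Δreserves = −¥34B, Δdeposits = −¥64B.
Δrequired reserves = 8% × −¥64B = −¥5.12B.
Δexcess reserves = Δreserves − Δrequired = −¥34B − (−¥5.12B) = -¥28.88 billion.

-¥28.88 billion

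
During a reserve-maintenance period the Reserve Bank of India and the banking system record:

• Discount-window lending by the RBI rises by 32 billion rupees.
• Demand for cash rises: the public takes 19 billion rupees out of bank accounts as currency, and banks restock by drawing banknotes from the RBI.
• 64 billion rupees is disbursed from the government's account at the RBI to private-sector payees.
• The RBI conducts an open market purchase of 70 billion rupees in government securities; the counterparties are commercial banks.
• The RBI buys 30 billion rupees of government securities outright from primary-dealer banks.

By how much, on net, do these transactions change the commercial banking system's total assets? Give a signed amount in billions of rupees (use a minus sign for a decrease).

+77 billion

Discount-window loan 32 billion rupees: bank balance sheets expand → +32B.
Currency withdrawal 19 billion rupees: bank balance sheets shrink → −19B.
Government spending 64 billion rupees: bank balance sheets expand → +64B.
OMO purchase (from banks) 70 billion rupees: just an asset swap on bank balance sheets → 0.
OMO purchase (from banks) 30 billion rupees: just an asset swap on bank balance sheets → 0.
Net: 32 − 19 + 64 + 0 + 0 = +77 billion.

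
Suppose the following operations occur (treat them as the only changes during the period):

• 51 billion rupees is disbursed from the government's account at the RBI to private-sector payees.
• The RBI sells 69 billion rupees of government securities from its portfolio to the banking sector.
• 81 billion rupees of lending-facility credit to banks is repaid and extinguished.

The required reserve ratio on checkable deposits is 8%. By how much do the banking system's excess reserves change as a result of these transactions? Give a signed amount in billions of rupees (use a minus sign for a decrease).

-103.08 billion

Government spending 51 billion rupees: reserves +51B, deposits +51B.
OMO sale (to banks) 69 billion rupees: reserves −69B, deposits 0.
Discount-window repayment 81 billion rupees: reserves −81B, deposits 0.
Totals: Δreserves = −99B, Δdeposits = +51B.
Δrequired reserves = 8% × +51B = +4.08B.
Δexcess reserves = Δreserves − Δrequired = −99B − (+4.08B) = -103.08 billion.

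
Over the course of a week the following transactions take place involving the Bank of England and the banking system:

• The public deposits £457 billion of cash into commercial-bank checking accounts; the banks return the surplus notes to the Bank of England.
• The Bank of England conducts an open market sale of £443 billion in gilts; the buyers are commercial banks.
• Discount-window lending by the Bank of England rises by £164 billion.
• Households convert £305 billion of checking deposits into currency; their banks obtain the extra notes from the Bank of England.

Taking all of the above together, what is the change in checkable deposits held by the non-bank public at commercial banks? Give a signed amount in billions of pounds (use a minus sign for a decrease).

+£152 billion

Bank of England balance sheet:
  Assets:      Securities −£443B, Loans to banks +£164B
  Liabilities: Bank reserves −£127B, Currency in circulation −£152B
Commercial banking system:
  Assets:      Reserves at CB −£127B, Securities +£443B
  Liabilities: Checkable deposits +£152B, Borrowings from CB +£164B
So the change in checkable deposits held by the non-bank public at commercial banks is +£152 billion.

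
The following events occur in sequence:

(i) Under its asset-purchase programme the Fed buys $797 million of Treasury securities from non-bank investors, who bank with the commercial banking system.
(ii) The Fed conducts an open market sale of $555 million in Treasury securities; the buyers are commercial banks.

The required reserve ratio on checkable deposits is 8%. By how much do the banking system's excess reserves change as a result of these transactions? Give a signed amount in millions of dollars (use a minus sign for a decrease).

Asset purchase (from non-banks) $797 million: reserves +$797M, deposits +$797M.
OMO sale (to banks) $555 million: reserves −$555M, deposits 0.
Totals: Δreserves = +$242M, Δdeposits = +$797M.
Δrequired reserves = 8% × +$797M = +$63.76M.
Δexcess reserves = Δreserves − Δrequired = +$242M − (+$63.76M) = +$178.24 million.

+$178.24 million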